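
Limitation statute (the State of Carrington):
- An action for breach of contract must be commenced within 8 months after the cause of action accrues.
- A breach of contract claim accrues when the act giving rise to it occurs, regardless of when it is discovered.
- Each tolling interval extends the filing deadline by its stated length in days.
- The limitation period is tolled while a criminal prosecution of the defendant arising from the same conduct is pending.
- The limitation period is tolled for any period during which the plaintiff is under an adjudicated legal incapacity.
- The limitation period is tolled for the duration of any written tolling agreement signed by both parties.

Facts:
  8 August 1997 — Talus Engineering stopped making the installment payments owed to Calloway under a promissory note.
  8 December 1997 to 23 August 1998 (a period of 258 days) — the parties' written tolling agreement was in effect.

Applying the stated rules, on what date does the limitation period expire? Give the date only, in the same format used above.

The claim accrued on 8 August 1997, when the wrongful act occurred.
Adding the 8 months base period to 8 August 1997 gives a deadline of 8 April 1998, before any tolling.
Because the written tolling agreement ran from 8 December 1997 to 23 August 1998, the deadline is extended by 258 days to 22 December 1998.

22 December 1998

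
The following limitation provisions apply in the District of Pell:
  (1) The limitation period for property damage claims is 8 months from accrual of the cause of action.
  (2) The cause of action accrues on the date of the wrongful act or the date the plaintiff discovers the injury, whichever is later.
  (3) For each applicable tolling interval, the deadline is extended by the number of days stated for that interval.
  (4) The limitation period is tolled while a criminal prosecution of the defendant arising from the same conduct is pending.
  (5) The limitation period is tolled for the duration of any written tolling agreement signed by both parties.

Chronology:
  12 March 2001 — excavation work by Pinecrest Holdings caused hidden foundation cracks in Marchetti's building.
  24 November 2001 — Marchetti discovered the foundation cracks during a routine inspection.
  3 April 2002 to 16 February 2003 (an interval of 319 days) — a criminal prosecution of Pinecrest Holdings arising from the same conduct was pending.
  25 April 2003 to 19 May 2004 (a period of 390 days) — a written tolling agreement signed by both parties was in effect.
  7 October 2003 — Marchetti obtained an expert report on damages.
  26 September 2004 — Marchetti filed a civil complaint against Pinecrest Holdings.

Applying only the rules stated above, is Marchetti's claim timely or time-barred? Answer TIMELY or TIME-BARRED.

Because discovery on 24 November 2001 post-dates the 12 March 2001 act, accrual under the later-of rule falls on 24 November 2001.
Adding the 8 months base period to 24 November 2001 gives a deadline of 24 July 2002, before any tolling.
The period was tolled for 319 days by the pending criminal prosecution (3 April 2002 to 16 February 2003), pushing the deadline to 8 June 2003.
The written tolling agreement from 25 April 2003 to 19 May 2004 tolled the period for 390 days, extending the deadline to 2 July 2004.
Nothing else in the chronology tolls or restarts the period.
Filing on 26 September 2004 missed the 2 July 2004 deadline — the action is time-barred.

TIME-BARRED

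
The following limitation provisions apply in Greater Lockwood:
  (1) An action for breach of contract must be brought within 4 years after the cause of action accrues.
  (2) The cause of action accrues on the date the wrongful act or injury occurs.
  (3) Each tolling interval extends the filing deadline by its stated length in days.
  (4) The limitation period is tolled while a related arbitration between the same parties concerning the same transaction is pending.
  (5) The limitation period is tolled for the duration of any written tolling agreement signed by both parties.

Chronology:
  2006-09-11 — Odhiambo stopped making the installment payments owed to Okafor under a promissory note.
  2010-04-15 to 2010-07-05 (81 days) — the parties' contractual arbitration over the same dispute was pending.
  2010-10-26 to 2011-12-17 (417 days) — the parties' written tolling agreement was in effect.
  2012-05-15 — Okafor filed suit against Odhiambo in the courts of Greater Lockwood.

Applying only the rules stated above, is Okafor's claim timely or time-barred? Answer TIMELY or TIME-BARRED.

The cause of action accrued on 2006-09-11, the date of the act.
Adding the 4 years base period to 2006-09-11 gives a deadline of 2010-09-11, before any tolling.
The period was tolled for 81 days by the pending related arbitration (2010-04-15 to 2010-07-05), pushing the deadline to 2010-12-01.
The written tolling agreement from 2010-10-26 to 2011-12-17 tolled the period for 417 days, extending the deadline to 2012-01-22.
Okafor filed on 2012-05-15, after the 2012-01-22 deadline, so the action is time-barred.

TIME-BARRED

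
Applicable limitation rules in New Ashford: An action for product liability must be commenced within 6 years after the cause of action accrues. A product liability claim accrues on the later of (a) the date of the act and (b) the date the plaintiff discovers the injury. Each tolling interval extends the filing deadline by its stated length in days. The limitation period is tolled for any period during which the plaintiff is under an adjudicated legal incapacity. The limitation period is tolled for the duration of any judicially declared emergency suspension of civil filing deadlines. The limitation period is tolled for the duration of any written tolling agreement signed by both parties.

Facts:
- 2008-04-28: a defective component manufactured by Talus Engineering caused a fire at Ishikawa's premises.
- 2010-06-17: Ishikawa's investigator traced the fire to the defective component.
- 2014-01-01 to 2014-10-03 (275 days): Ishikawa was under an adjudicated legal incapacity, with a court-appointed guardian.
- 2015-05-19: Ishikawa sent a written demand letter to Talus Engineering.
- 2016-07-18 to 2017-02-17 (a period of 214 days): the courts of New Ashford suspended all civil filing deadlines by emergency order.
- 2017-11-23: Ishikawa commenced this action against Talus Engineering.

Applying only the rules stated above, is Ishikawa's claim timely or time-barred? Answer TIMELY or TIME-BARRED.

TIME-BARRED

Because discovery on 2010-06-17 post-dates the 2008-04-28 act, accrual under the later-of rule falls on 2010-06-17.
6 years from 2010-06-17 is 2016-06-17.
Because the plaintiff's legal incapacity ran from 2014-01-01 to 2014-10-03, the deadline is extended by 275 days to 2017-03-19.
Because the emergency suspension of filing deadlines ran from 2016-07-18 to 2017-02-17, the deadline is extended by 214 days to 2017-10-19.
Nothing else in the chronology tolls or restarts the period.
Filing on 2017-11-23 missed the 2017-10-19 deadline — the action is time-barred.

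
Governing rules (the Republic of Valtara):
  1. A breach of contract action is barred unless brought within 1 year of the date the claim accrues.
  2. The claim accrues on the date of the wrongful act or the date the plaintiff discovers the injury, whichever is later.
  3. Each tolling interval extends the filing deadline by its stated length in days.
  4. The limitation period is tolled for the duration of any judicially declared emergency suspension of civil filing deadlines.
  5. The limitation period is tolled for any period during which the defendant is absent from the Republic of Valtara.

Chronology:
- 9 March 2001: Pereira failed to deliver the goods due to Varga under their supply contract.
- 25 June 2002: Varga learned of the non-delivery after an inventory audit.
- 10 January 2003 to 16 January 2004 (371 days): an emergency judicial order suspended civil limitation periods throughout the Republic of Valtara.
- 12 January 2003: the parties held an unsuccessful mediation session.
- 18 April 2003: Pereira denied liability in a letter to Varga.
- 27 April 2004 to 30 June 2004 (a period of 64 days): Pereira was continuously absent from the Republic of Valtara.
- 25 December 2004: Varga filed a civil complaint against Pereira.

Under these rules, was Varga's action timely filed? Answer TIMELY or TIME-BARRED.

TIME-BARRED

The claim accrued on 25 June 2002 — the later of the 9 March 2001 act and the 25 June 2002 discovery.
Adding the 1 year base period to 25 June 2002 gives a deadline of 25 June 2003, before any tolling.
The period was tolled for 371 days by the emergency suspension of filing deadlines (10 January 2003 to 16 January 2004), pushing the deadline to 30 June 2004.
The period was tolled for 64 days by the defendant's absence from the jurisdiction (27 April 2004 to 30 June 2004), pushing the deadline to 2 September 2004.
None of the other events listed affects the running of the period under the stated rules.
The 25 December 2004 filing falls after the 2 September 2004 deadline; the claim is time-barred.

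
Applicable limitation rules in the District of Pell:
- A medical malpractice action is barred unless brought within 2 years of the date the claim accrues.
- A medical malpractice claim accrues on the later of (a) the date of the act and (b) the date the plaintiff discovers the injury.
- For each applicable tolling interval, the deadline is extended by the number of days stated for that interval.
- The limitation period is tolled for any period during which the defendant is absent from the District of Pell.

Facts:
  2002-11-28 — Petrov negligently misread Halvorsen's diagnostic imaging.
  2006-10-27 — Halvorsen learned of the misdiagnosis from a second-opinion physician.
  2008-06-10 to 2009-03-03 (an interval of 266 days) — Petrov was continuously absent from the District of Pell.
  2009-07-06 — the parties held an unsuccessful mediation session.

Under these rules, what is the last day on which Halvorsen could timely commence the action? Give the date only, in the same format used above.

2009-07-20

Because discovery on 2006-10-27 post-dates the 2002-11-28 act, accrual under the later-of rule falls on 2006-10-27.
The untolled deadline — 2 years after 2006-10-27 — is 2008-10-27.
Because the defendant's absence from the jurisdiction ran from 2008-06-10 to 2009-03-03, the deadline is extended by 266 days to 2009-07-20.
Nothing else in the chronology tolls or restarts the period.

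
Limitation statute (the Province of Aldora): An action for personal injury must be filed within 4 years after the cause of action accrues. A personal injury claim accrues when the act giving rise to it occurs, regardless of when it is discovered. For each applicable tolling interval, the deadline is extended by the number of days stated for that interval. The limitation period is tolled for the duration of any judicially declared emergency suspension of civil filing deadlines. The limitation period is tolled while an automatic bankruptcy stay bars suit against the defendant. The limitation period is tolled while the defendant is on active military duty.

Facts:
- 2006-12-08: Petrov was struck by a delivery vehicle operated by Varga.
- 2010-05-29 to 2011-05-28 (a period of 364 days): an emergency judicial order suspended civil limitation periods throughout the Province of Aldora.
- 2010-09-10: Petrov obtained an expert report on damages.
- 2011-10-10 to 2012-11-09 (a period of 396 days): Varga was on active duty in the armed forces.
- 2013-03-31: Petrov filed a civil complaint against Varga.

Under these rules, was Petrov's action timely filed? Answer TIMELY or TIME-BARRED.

The cause of action accrued on 2006-12-08, the date of the act.
Adding the 4 years base period to 2006-12-08 gives a deadline of 2010-12-08, before any tolling.
The period was tolled for 364 days by the emergency suspension of filing deadlines (2010-05-29 to 2011-05-28), pushing the deadline to 2011-12-07.
The defendant's active military service from 2011-10-10 to 2012-11-09 tolled the period for 396 days, extending the deadline to 2013-01-06.
Nothing else in the chronology tolls or restarts the period.
Petrov filed on 2013-03-31, after the 2013-01-06 deadline, so the action is time-barred.

TIME-BARRED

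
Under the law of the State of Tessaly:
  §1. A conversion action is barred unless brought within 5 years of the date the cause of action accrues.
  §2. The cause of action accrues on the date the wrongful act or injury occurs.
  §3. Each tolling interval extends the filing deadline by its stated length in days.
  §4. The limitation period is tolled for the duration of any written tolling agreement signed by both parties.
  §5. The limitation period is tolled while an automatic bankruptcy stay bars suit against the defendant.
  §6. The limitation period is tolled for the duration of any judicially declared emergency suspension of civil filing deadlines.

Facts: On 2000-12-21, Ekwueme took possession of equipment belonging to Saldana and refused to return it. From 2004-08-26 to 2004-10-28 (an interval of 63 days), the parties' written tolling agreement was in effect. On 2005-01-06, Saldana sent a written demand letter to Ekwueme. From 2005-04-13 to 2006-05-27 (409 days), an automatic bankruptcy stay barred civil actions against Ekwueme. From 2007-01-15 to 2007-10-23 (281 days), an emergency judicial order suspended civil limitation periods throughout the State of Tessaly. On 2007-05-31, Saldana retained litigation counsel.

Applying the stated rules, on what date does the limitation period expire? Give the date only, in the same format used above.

The claim accrued on 2000-12-21, when the wrongful act occurred.
5 years from 2000-12-21 is 2005-12-21.
The written tolling agreement from 2004-08-26 to 2004-10-28 tolled the period for 63 days, extending the deadline to 2006-02-22.
The automatic bankruptcy stay from 2005-04-13 to 2006-05-27 tolled the period for 409 days, extending the deadline to 2007-04-07.
The emergency suspension of filing deadlines from 2007-01-15 to 2007-10-23 tolled the period for 281 days, extending the deadline to 2008-01-13.
None of the other events listed affects the running of the period under the stated rules.

2008-01-13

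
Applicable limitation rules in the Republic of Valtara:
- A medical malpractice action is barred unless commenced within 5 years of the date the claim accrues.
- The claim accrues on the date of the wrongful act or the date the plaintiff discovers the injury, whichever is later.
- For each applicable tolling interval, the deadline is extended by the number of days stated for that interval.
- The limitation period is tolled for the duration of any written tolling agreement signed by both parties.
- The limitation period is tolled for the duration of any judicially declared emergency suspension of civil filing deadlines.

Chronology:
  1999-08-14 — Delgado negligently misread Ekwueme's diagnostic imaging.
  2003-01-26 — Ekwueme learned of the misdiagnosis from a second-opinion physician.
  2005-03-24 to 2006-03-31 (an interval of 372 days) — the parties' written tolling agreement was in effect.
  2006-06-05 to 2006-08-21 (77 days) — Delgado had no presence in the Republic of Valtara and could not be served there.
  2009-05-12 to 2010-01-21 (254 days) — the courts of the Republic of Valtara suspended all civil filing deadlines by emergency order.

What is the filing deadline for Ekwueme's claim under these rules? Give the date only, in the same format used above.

The claim accrued on 2003-01-26 — the later of the 1999-08-14 act and the 2003-01-26 discovery.
Adding the 5 years base period to 2003-01-26 gives a deadline of 2008-01-26, before any tolling.
The written tolling agreement from 2005-03-24 to 2006-03-31 tolled the period for 372 days, extending the deadline to 2009-02-01.
The emergency suspension of filing deadlines starting 2009-05-12 came too late — the period had run on 2009-02-01 — and so does not extend the deadline.
No stated provision tolls the period for the defendant's absence, so the interval from 2006-06-05 to 2006-08-21 has no effect on the deadline.

2009-02-01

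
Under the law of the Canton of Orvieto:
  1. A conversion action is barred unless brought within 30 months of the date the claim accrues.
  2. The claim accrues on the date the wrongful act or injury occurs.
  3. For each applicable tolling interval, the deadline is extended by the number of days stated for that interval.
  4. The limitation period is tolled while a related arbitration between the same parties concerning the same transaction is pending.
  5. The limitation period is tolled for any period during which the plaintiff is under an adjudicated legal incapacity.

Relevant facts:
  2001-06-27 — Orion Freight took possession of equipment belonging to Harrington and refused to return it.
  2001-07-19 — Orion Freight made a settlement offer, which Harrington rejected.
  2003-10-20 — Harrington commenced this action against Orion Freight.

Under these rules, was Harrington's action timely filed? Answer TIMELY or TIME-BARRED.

TIMELY

The limitation period began to run on 2001-06-27.
The untolled deadline — 30 months after 2001-06-27 — is 2003-12-27.
The other events in the timeline have no effect on the limitation period under the stated rules.
Harrington filed on 2003-10-20, before the 2003-12-27 deadline, so the action is timely.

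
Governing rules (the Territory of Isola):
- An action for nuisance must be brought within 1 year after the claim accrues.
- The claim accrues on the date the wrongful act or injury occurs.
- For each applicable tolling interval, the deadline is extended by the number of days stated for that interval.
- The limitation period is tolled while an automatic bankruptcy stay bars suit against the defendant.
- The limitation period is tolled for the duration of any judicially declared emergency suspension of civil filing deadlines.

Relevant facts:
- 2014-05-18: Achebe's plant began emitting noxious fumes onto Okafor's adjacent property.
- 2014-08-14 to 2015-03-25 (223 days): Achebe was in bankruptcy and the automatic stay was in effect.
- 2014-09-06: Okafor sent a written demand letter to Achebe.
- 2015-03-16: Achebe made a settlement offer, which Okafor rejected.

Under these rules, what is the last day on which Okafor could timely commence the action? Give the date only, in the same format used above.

The claim accrued on 2014-05-18, when the wrongful act occurred.
The untolled deadline — 1 year after 2014-05-18 — is 2015-05-18.
The period was tolled for 223 days by the automatic bankruptcy stay (2014-08-14 to 2015-03-25), pushing the deadline to 2015-12-27.
None of the other events listed affects the running of the period under the stated rules.

2015-12-27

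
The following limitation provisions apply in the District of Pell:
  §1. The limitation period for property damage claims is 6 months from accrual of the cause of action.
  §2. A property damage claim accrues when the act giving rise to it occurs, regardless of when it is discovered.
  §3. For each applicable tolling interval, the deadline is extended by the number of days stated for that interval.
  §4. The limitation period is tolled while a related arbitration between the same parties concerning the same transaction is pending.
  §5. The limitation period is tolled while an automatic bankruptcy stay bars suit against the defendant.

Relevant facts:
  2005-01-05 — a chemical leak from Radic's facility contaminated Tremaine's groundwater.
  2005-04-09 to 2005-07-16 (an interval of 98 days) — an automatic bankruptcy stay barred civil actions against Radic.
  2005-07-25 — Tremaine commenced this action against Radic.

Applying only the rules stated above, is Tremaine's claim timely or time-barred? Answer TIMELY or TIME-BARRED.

The limitation period began to run on 2005-01-05.
The untolled deadline — 6 months after 2005-01-05 — is 2005-07-05.
The period was tolled for 98 days by the automatic bankruptcy stay (2005-04-09 to 2005-07-16), pushing the deadline to 2005-10-11.
Filing on 2005-07-25 beat the 2005-10-11 deadline — the action is timely.

TIMELY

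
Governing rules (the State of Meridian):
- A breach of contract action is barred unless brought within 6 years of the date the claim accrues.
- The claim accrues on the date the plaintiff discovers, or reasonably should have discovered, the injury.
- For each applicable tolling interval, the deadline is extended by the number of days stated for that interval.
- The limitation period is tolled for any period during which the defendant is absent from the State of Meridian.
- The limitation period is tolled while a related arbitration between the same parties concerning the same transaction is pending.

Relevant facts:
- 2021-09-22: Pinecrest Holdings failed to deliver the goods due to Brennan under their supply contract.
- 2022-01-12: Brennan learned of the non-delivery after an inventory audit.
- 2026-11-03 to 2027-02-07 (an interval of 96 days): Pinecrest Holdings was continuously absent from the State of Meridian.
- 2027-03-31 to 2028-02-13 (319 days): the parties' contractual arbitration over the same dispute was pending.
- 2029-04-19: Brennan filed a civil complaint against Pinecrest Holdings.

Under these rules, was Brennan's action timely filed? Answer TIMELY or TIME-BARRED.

The claim did not accrue until Brennan discovered the injury on 2022-01-12; the 2021-09-22 act date does not start the clock under the stated rule.
6 years from 2022-01-12 is 2028-01-12.
Because the defendant's absence from the jurisdiction ran from 2026-11-03 to 2027-02-07, the deadline is extended by 96 days to 2028-04-17.
The pending related arbitration from 2027-03-31 to 2028-02-13 tolled the period for 319 days, extending the deadline to 2029-03-02.
Brennan filed on 2029-04-19, after the 2029-03-02 deadline, so the action is time-barred.

TIME-BARRED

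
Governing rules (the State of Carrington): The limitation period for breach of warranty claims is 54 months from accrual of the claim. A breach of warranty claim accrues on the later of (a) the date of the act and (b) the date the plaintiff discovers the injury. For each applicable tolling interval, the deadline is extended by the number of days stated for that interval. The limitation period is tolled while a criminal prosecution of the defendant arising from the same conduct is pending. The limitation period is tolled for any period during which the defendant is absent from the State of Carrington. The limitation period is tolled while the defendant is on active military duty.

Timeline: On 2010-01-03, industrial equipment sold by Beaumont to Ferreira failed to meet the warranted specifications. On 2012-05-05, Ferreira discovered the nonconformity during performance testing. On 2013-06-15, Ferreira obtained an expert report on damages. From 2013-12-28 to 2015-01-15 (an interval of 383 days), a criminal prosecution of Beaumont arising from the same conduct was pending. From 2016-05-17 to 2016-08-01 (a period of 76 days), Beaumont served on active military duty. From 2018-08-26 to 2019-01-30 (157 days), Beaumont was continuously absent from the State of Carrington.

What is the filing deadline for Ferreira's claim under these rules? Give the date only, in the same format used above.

Taking the later of the act (2010-01-03) and discovery (2012-05-05), the claim accrued on 2012-05-05.
The untolled deadline — 54 months after 2012-05-05 — is 2016-11-05.
Because the pending criminal prosecution ran from 2013-12-28 to 2015-01-15, the deadline is extended by 383 days to 2017-11-23.
The defendant's active military service from 2016-05-17 to 2016-08-01 tolled the period for 76 days, extending the deadline to 2018-02-07.
The defendant's absence from the jurisdiction from 2018-08-26 to 2019-01-30 began after the period had already run on 2018-02-07, so it has no tolling effect.
Nothing else in the chronology tolls or restarts the period.

2018-02-07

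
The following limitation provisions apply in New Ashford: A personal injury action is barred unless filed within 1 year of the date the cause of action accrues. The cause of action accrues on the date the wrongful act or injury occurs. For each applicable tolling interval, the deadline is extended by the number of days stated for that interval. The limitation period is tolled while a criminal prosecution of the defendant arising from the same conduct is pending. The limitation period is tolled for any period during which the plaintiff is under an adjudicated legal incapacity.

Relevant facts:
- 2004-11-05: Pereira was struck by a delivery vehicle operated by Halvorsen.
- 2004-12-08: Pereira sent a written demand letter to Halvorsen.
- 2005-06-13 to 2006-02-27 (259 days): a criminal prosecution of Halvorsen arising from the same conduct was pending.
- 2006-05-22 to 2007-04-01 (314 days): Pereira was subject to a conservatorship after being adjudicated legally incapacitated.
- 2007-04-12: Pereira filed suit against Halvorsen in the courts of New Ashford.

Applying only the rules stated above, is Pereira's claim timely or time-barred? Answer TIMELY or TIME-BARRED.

The cause of action accrued on 2004-11-05, the date of the act.
The untolled deadline — 1 year after 2004-11-05 — is 2005-11-05.
The pending criminal prosecution from 2005-06-13 to 2006-02-27 tolled the period for 259 days, extending the deadline to 2006-07-22.
Because the plaintiff's legal incapacity ran from 2006-05-22 to 2007-04-01, the deadline is extended by 314 days to 2007-06-01.
Nothing else in the chronology tolls or restarts the period.
Pereira filed on 2007-04-12, before the 2007-06-01 deadline, so the action is timely.

TIMELY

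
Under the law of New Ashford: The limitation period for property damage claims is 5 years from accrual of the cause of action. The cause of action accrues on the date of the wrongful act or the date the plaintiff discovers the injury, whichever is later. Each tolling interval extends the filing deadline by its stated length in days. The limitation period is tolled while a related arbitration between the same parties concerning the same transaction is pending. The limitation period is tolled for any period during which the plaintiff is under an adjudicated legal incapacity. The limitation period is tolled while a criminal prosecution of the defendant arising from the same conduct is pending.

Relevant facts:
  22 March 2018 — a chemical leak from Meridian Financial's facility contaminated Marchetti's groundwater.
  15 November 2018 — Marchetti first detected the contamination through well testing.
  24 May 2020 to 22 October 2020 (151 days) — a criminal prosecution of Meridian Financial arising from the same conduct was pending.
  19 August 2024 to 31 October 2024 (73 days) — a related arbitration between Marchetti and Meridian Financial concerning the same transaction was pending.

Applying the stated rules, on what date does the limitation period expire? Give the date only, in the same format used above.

The claim accrued on 15 November 2018 — the later of the 22 March 2018 act and the 15 November 2018 discovery.
5 years from 15 November 2018 is 15 November 2023.
Because the pending criminal prosecution ran from 24 May 2020 to 22 October 2020, the deadline is extended by 151 days to 14 April 2024.
The pending related arbitration from 19 August 2024 to 31 October 2024 began after the period had already run on 14 April 2024, so it has no tolling effect.

14 April 2024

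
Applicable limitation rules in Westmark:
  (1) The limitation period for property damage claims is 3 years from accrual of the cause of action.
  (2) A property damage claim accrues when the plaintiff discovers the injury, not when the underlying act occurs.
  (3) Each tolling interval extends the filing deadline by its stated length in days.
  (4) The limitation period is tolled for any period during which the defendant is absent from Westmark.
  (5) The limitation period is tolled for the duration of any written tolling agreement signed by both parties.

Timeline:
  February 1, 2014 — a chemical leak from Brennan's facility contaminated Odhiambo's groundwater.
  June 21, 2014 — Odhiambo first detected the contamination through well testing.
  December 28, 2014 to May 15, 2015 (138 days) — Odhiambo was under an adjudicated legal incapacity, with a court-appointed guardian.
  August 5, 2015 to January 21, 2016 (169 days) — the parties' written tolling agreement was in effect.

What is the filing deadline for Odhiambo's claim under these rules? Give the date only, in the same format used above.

December 7, 2017

Accrual is tied to discovery, so the period began on June 21, 2014 rather than on February 1, 2014 when the act occurred.
3 years from June 21, 2014 is June 21, 2017.
The written tolling agreement from August 5, 2015 to January 21, 2016 tolled the period for 169 days, extending the deadline to December 7, 2017.
No stated provision tolls the period for the plaintiff's incapacity, so the interval from December 28, 2014 to May 15, 2015 has no effect on the deadline.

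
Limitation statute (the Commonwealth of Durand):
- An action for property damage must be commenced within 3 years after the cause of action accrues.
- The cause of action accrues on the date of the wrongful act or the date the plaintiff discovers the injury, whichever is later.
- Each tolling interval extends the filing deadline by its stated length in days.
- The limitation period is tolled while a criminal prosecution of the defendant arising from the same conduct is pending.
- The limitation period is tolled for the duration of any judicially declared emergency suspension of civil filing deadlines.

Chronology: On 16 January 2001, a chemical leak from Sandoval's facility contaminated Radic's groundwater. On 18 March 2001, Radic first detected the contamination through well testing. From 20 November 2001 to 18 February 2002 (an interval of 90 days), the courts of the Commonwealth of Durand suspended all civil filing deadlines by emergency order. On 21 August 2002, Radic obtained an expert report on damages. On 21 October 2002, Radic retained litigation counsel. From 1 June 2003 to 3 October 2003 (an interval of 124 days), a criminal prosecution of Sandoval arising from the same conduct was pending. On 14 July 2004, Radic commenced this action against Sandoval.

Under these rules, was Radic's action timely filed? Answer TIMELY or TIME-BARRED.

The claim accrued on 18 March 2001 — the later of the 16 January 2001 act and the 18 March 2001 discovery.
The untolled deadline — 3 years after 18 March 2001 — is 18 March 2004.
Because the emergency suspension of filing deadlines ran from 20 November 2001 to 18 February 2002, the deadline is extended by 90 days to 16 June 2004.
The pending criminal prosecution from 1 June 2003 to 3 October 2003 tolled the period for 124 days, extending the deadline to 18 October 2004.
The other events in the timeline have no effect on the limitation period under the stated rules.
Radic filed on 14 July 2004, before the 18 October 2004 deadline, so the action is timely.

TIMELY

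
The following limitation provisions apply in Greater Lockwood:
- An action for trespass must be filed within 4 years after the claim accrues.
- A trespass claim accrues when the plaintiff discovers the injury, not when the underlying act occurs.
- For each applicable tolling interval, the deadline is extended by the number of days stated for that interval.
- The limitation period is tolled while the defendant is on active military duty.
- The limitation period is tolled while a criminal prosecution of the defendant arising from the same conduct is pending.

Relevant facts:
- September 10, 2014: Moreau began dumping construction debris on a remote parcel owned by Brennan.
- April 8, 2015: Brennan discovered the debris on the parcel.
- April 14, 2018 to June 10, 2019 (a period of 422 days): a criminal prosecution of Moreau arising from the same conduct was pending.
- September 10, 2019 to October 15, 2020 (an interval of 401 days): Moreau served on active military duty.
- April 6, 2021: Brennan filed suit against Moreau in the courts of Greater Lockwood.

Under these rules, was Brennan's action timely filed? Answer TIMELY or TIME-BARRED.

TIMELY

Accrual is tied to discovery, so the period began on April 8, 2015 rather than on September 10, 2014 when the act occurred.
4 years from April 8, 2015 is April 8, 2019.
The period was tolled for 422 days by the pending criminal prosecution (April 14, 2018 to June 10, 2019), pushing the deadline to June 3, 2020.
The defendant's active military service from September 10, 2019 to October 15, 2020 tolled the period for 401 days, extending the deadline to July 9, 2021.
The April 6, 2021 filing precedes the July 9, 2021 deadline; the claim is timely.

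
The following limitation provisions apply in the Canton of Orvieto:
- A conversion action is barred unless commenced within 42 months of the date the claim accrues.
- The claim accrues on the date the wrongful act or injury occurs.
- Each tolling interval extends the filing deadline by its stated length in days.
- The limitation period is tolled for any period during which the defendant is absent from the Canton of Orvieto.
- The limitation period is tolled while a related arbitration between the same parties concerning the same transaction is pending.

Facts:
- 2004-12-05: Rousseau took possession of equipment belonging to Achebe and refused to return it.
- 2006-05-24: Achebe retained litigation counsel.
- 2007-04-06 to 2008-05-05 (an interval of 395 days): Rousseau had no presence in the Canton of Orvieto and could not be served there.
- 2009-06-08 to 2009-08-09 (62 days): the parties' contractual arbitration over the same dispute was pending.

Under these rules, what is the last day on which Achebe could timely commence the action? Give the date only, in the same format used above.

2009-09-05

The claim accrued on 2004-12-05, the date of the act.
Adding the 42 months base period to 2004-12-05 gives a deadline of 2008-06-05, before any tolling.
The period was tolled for 395 days by the defendant's absence from the jurisdiction (2007-04-06 to 2008-05-05), pushing the deadline to 2009-07-05.
The pending related arbitration from 2009-06-08 to 2009-08-09 tolled the period for 62 days, extending the deadline to 2009-09-05.
None of the other events listed affects the running of the period under the stated rules.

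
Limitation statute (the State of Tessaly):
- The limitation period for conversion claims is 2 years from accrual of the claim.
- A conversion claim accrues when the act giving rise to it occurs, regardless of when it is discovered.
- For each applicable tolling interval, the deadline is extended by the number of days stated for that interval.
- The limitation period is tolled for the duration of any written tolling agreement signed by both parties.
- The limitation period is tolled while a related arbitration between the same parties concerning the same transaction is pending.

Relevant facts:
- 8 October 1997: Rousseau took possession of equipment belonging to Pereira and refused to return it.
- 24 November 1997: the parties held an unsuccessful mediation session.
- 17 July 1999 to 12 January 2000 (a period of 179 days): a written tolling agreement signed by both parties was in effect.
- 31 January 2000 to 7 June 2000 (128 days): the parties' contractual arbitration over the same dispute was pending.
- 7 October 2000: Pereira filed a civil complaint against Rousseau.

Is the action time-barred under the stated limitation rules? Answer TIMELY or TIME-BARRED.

The limitation period began to run on 8 October 1997.
Adding the 2 years base period to 8 October 1997 gives a deadline of 8 October 1999, before any tolling.
Because the written tolling agreement ran from 17 July 1999 to 12 January 2000, the deadline is extended by 179 days to 4 April 2000.
The period was tolled for 128 days by the pending related arbitration (31 January 2000 to 7 June 2000), pushing the deadline to 10 August 2000.
None of the other events listed affects the running of the period under the stated rules.
The 7 October 2000 filing falls after the 10 August 2000 deadline; the claim is time-barred.

TIME-BARRED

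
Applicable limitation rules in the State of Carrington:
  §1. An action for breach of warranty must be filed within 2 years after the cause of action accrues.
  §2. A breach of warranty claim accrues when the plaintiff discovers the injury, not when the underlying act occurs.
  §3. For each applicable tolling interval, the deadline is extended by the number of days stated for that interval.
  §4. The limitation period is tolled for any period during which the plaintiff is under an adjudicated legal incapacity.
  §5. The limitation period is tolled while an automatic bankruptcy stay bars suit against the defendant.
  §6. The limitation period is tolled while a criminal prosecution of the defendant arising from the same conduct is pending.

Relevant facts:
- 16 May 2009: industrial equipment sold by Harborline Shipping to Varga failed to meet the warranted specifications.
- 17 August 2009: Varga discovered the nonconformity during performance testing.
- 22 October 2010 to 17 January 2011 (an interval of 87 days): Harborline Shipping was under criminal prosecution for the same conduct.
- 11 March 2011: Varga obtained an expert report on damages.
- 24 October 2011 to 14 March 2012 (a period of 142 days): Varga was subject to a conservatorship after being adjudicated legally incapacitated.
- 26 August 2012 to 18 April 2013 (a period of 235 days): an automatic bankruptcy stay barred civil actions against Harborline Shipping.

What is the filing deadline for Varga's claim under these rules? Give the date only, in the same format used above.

The claim did not accrue until Varga discovered the injury on 17 August 2009; the 16 May 2009 act date does not start the clock under the stated rule.
Adding the 2 years base period to 17 August 2009 gives a deadline of 17 August 2011, before any tolling.
The pending criminal prosecution from 22 October 2010 to 17 January 2011 tolled the period for 87 days, extending the deadline to 12 November 2011.
The plaintiff's legal incapacity from 24 October 2011 to 14 March 2012 tolled the period for 142 days, extending the deadline to 2 April 2012.
The automatic bankruptcy stay starting 26 August 2012 came too late — the period had run on 2 April 2012 — and so does not extend the deadline.
Nothing else in the chronology tolls or restarts the period.

2 April 2012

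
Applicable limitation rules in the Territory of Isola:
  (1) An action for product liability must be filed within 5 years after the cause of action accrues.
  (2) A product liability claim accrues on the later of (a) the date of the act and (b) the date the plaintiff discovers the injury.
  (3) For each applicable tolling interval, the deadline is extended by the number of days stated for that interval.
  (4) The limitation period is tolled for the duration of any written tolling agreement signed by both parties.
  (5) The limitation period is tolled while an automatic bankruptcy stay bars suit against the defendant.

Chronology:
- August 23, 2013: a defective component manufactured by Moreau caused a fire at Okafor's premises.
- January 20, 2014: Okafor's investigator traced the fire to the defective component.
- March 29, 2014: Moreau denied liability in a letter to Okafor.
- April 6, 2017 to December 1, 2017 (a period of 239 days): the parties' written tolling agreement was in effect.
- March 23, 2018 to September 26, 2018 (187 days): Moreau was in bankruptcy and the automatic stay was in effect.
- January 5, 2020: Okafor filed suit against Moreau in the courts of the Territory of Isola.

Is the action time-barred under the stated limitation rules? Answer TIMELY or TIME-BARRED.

Taking the later of the act (August 23, 2013) and discovery (January 20, 2014), the claim accrued on January 20, 2014.
Adding the 5 years base period to January 20, 2014 gives a deadline of January 20, 2019, before any tolling.
Because the written tolling agreement ran from April 6, 2017 to December 1, 2017, the deadline is extended by 239 days to September 16, 2019.
Because the automatic bankruptcy stay ran from March 23, 2018 to September 26, 2018, the deadline is extended by 187 days to March 21, 2020.
None of the other events listed affects the running of the period under the stated rules.
Filing on January 5, 2020 beat the March 21, 2020 deadline — the action is timely.

TIMELY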